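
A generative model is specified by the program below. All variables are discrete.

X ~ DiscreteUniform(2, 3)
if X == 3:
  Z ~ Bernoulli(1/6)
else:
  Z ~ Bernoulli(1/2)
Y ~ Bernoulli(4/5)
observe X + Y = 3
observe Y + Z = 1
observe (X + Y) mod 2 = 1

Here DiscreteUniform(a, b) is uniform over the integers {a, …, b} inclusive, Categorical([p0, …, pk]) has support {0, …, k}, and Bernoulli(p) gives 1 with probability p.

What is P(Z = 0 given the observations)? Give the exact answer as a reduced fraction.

P(Z = 0 | obs) = 12/13

Enumerate traces; 2 have nonzero weight after conditioning:
  (X=2, Z=0, Y=1) weight 1/5
  (X=3, Z=1, Y=0) weight 1/60
Group by Z:
  weight(Z=0) = 1/5
  weight(Z=1) = 1/60
Total weight = 1/5 + 1/60 = 13/60
P(Z=0 | obs) = 1/5 / 13/60 = 12/13
P(Z=1 | obs) = 1/60 / 13/60 = 1/13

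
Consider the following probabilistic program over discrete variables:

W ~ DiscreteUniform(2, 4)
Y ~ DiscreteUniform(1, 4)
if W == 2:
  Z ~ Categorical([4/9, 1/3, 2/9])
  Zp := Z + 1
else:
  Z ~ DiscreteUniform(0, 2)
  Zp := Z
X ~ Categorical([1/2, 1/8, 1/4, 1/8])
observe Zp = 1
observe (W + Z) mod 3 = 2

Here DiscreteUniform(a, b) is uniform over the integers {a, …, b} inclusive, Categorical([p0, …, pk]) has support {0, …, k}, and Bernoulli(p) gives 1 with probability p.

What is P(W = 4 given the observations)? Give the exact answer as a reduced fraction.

P(W = 4 | obs) = 3/7

Enumerate traces; 32 have nonzero weight after conditioning:
  (W=2, Y=1, Z=0, X=0) weight 1/54
  (W=2, Y=1, Z=0, X=1) weight 1/216
  (W=2, Y=1, Z=0, X=2) weight 1/108
  (W=2, Y=1, Z=0, X=3) weight 1/216
  (W=2, Y=2, Z=0, X=0) weight 1/54
  (W=2, Y=2, Z=0, X=1) weight 1/216
  (W=2, Y=2, Z=0, X=2) weight 1/108
  (W=2, Y=2, Z=0, X=3) weight 1/216
  (W=4, Y=1, Z=1, X=0) weight 1/72
  … 23 more
Group by W:
  weight(W=2) = 4/27
  weight(W=4) = 1/9
Total weight = 4/27 + 1/9 = 7/27
P(W=2 | obs) = 4/27 / 7/27 = 4/7
P(W=4 | obs) = 1/9 / 7/27 = 3/7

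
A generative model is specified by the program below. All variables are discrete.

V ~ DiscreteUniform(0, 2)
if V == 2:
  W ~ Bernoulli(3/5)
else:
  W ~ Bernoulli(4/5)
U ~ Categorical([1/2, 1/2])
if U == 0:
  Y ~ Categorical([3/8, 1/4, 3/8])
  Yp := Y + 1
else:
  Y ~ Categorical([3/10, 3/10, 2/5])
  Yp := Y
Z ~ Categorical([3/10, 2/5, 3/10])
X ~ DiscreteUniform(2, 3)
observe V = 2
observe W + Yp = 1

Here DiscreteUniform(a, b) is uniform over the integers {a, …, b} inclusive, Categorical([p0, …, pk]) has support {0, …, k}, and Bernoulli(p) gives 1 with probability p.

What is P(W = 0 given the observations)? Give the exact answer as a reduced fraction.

Enumerate traces; 18 have nonzero weight after conditioning:
  (V=2, W=0, U=0, Y=0, Z=0, X=2) weight 3/800
  (V=2, W=0, U=0, Y=0, Z=0, X=3) weight 3/800
  (V=2, W=0, U=0, Y=0, Z=1, X=2) weight 1/200
  (V=2, W=0, U=0, Y=0, Z=1, X=3) weight 1/200
  (V=2, W=0, U=0, Y=0, Z=2, X=2) weight 3/800
  (V=2, W=0, U=0, Y=0, Z=2, X=3) weight 3/800
  (V=2, W=0, U=1, Y=1, Z=0, X=2) weight 3/1000
  (V=2, W=0, U=1, Y=1, Z=0, X=3) weight 3/1000
  (V=2, W=1, U=1, Y=0, Z=0, X=2) weight 9/2000
  … 9 more
Group by W:
  weight(W=0) = 9/200
  weight(W=1) = 3/100
Total weight = 9/200 + 3/100 = 3/40
P(W=0 | obs) = 9/200 / 3/40 = 3/5
P(W=1 | obs) = 3/100 / 3/40 = 2/5

P(W = 0 | obs) = 3/5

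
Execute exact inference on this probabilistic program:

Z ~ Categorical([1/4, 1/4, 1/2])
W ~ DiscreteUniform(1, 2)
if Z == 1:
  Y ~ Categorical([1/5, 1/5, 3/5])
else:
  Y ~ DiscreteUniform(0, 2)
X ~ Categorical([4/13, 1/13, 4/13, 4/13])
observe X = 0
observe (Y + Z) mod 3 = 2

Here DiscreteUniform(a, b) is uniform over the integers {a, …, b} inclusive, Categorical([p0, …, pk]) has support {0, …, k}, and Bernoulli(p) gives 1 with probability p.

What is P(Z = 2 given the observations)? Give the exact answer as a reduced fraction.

P(Z = 2 | obs) = 5/9

Enumerate traces; 6 have nonzero weight after conditioning:
  (Z=0, W=1, Y=2, X=0) weight 1/78
  (Z=0, W=2, Y=2, X=0) weight 1/78
  (Z=1, W=1, Y=1, X=0) weight 1/130
  (Z=1, W=2, Y=1, X=0) weight 1/130
  (Z=2, W=1, Y=0, X=0) weight 1/39
  (Z=2, W=2, Y=0, X=0) weight 1/39
Group by Z:
  weight(Z=0) = 1/39
  weight(Z=1) = 1/65
  weight(Z=2) = 2/39
Total weight = 1/39 + 1/65 + 2/39 = 6/65
P(Z=0 | obs) = 1/39 / 6/65 = 5/18
P(Z=1 | obs) = 1/65 / 6/65 = 1/6
P(Z=2 | obs) = 2/39 / 6/65 = 5/9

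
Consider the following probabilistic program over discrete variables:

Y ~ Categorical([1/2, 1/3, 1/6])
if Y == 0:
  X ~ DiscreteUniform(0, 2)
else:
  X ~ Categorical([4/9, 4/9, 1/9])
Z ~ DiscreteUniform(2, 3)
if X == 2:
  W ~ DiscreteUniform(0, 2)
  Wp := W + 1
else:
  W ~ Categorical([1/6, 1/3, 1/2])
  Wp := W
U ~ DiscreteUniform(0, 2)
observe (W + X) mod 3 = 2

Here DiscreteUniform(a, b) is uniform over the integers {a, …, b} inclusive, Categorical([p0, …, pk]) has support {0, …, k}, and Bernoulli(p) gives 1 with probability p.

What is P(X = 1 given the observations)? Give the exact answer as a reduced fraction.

P(X = 1 | obs) = 14/43

Enumerate traces; 54 have nonzero weight after conditioning:
  (Y=0, X=0, Z=2, W=2, U=0) weight 1/72
  (Y=0, X=0, Z=2, W=2, U=1) weight 1/72
  (Y=0, X=0, Z=2, W=2, U=2) weight 1/72
  (Y=0, X=0, Z=3, W=2, U=0) weight 1/72
  (Y=0, X=0, Z=3, W=2, U=1) weight 1/72
  (Y=0, X=0, Z=3, W=2, U=2) weight 1/72
  (Y=0, X=1, Z=2, W=1, U=0) weight 1/108
  (Y=0, X=1, Z=2, W=1, U=1) weight 1/108
  (Y=0, X=2, Z=2, W=0, U=0) weight 1/108
  … 45 more
Group by X:
  weight(X=0) = 7/36
  weight(X=1) = 7/54
  weight(X=2) = 2/27
Total weight = 7/36 + 7/54 + 2/27 = 43/108
P(X=0 | obs) = 7/36 / 43/108 = 21/43
P(X=1 | obs) = 7/54 / 43/108 = 14/43
P(X=2 | obs) = 2/27 / 43/108 = 8/43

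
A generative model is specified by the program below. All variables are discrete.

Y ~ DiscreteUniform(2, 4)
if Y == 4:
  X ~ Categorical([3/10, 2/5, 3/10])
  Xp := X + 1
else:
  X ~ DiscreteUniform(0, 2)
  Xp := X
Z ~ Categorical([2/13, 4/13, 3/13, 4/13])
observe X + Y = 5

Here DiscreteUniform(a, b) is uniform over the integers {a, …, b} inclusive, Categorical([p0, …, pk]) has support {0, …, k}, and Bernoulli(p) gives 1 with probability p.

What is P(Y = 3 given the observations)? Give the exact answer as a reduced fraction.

Enumerate traces; 8 have nonzero weight after conditioning:
  (Y=3, X=2, Z=0) weight 2/117
  (Y=3, X=2, Z=1) weight 4/117
  (Y=3, X=2, Z=2) weight 1/39
  (Y=3, X=2, Z=3) weight 4/117
  (Y=4, X=1, Z=0) weight 4/195
  (Y=4, X=1, Z=1) weight 8/195
  (Y=4, X=1, Z=2) weight 2/65
  (Y=4, X=1, Z=3) weight 8/195
Group by Y:
  weight(Y=3) = 1/9
  weight(Y=4) = 2/15
Total weight = 1/9 + 2/15 = 11/45
P(Y=3 | obs) = 1/9 / 11/45 = 5/11
P(Y=4 | obs) = 2/15 / 11/45 = 6/11

P(Y = 3 | obs) = 5/11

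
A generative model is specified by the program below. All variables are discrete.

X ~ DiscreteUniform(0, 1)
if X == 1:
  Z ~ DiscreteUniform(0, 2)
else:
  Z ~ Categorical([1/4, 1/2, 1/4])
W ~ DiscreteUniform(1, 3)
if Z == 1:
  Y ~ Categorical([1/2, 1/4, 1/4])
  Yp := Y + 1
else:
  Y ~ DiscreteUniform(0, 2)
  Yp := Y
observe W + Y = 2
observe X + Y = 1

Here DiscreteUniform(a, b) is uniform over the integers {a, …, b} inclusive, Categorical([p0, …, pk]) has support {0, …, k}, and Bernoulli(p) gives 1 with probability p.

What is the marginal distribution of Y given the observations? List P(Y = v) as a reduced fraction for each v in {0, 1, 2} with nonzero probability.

Enumerate traces; 6 have nonzero weight after conditioning:
  (X=0, Z=0, W=1, Y=1) weight 1/72
  (X=0, Z=1, W=1, Y=1) weight 1/48
  (X=0, Z=2, W=1, Y=1) weight 1/72
  (X=1, Z=0, W=2, Y=0) weight 1/54
  (X=1, Z=1, W=2, Y=0) weight 1/36
  (X=1, Z=2, W=2, Y=0) weight 1/54
Group by Y:
  weight(Y=0) = 7/108
  weight(Y=1) = 7/144
Total weight = 7/108 + 7/144 = 49/432
P(Y=0 | obs) = 7/108 / 49/432 = 4/7
P(Y=1 | obs) = 7/144 / 49/432 = 3/7

P(Y=0) = 4/7, P(Y=1) = 3/7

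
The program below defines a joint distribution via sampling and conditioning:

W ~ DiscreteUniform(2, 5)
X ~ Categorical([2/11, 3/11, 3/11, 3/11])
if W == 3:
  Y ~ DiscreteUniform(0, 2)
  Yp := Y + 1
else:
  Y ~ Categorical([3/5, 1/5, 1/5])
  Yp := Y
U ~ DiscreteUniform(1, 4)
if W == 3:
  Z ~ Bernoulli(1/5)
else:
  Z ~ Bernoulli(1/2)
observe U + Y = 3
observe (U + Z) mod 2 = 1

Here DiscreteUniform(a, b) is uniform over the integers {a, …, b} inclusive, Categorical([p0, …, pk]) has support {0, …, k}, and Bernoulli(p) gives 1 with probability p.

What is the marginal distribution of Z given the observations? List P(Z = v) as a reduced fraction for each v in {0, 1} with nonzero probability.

Enumerate traces; 48 have nonzero weight after conditioning:
  (W=2, X=0, Y=0, U=3, Z=0) weight 3/880
  (W=2, X=0, Y=1, U=2, Z=1) weight 1/880
  (W=2, X=0, Y=2, U=1, Z=0) weight 1/880
  (W=2, X=1, Y=0, U=3, Z=0) weight 9/1760
  (W=2, X=1, Y=1, U=2, Z=1) weight 3/1760
  (W=2, X=1, Y=2, U=1, Z=0) weight 3/1760
  (W=2, X=2, Y=0, U=3, Z=0) weight 9/1760
  (W=2, X=2, Y=1, U=2, Z=1) weight 3/1760
  … 40 more
Group by Z:
  weight(Z=0) = 13/120
  weight(Z=1) = 11/480
Total weight = 13/120 + 11/480 = 21/160
P(Z=0 | obs) = 13/120 / 21/160 = 52/63
P(Z=1 | obs) = 11/480 / 21/160 = 11/63

P(Z=0) = 52/63, P(Z=1) = 11/63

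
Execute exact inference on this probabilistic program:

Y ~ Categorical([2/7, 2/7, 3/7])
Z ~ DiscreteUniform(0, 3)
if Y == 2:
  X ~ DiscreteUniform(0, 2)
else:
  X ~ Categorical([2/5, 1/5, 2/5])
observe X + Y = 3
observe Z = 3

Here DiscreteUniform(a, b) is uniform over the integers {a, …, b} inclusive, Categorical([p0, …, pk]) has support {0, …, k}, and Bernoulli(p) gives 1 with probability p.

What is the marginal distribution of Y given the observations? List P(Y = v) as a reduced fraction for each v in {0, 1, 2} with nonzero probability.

Enumerate traces; 2 have nonzero weight after conditioning:
  (Y=1, Z=3, X=2) weight 1/35
  (Y=2, Z=3, X=1) weight 1/28
Group by Y:
  weight(Y=1) = 1/35
  weight(Y=2) = 1/28
Total weight = 1/35 + 1/28 = 9/140
P(Y=1 | obs) = 1/35 / 9/140 = 4/9
P(Y=2 | obs) = 1/28 / 9/140 = 5/9

P(Y=1) = 4/9, P(Y=2) = 5/9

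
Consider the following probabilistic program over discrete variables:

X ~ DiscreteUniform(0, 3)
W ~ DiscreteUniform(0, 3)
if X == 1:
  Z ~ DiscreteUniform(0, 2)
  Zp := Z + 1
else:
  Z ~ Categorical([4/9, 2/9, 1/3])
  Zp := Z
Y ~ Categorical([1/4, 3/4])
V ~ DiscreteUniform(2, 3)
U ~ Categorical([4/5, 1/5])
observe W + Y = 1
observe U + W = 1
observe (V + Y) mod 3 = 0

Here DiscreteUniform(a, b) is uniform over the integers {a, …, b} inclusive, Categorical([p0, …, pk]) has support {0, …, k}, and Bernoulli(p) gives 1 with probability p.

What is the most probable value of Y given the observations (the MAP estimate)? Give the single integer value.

Enumerate traces; 24 have nonzero weight after conditioning:
  (X=0, W=0, Z=0, Y=1, V=2, U=1) weight 1/480
  (X=0, W=0, Z=1, Y=1, V=2, U=1) weight 1/960
  (X=0, W=0, Z=2, Y=1, V=2, U=1) weight 1/640
  (X=0, W=1, Z=0, Y=0, V=3, U=0) weight 1/360
  (X=0, W=1, Z=1, Y=0, V=3, U=0) weight 1/720
  (X=0, W=1, Z=2, Y=0, V=3, U=0) weight 1/480
  (X=1, W=0, Z=0, Y=1, V=2, U=1) weight 1/640
  (X=1, W=0, Z=1, Y=1, V=2, U=1) weight 1/640
  … 16 more
Group by Y:
  weight(Y=0) = 1/40
  weight(Y=1) = 3/160
Total weight = 1/40 + 3/160 = 7/160
P(Y=0 | obs) = 1/40 / 7/160 = 4/7
P(Y=1 | obs) = 3/160 / 7/160 = 3/7
argmax = 0

argmax_v P(Y = v | obs) = 0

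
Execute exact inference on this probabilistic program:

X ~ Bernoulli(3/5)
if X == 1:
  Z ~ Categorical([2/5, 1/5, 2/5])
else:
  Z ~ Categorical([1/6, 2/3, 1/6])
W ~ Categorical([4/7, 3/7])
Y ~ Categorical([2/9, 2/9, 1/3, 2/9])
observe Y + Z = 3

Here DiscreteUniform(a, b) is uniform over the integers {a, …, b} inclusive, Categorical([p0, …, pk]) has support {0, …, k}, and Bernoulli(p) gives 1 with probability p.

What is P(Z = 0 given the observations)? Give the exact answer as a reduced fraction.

P(Z = 0 | obs) = 46/179

Enumerate traces; 12 have nonzero weight after conditioning:
  (X=0, Z=0, W=0, Y=3) weight 8/945
  (X=0, Z=0, W=1, Y=3) weight 2/315
  (X=0, Z=1, W=0, Y=2) weight 16/315
  (X=0, Z=1, W=1, Y=2) weight 4/105
  (X=0, Z=2, W=0, Y=1) weight 8/945
  (X=0, Z=2, W=1, Y=1) weight 2/315
  (X=1, Z=0, W=0, Y=3) weight 16/525
  (X=1, Z=0, W=1, Y=3) weight 4/175
  … 4 more
Group by Z:
  weight(Z=0) = 46/675
  weight(Z=1) = 29/225
  weight(Z=2) = 46/675
Total weight = 46/675 + 29/225 + 46/675 = 179/675
P(Z=0 | obs) = 46/675 / 179/675 = 46/179
P(Z=1 | obs) = 29/225 / 179/675 = 87/179
P(Z=2 | obs) = 46/675 / 179/675 = 46/179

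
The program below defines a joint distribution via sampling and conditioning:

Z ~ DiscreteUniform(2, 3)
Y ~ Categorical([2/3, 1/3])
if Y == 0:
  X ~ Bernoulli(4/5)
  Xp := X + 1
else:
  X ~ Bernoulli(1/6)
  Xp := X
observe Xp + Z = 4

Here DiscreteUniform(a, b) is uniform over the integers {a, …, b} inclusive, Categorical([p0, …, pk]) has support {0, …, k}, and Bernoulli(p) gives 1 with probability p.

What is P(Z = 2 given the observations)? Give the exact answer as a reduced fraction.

P(Z = 2 | obs) = 48/65

Enumerate traces; 3 have nonzero weight after conditioning:
  (Z=2, Y=0, X=1) weight 4/15
  (Z=3, Y=0, X=0) weight 1/15
  (Z=3, Y=1, X=1) weight 1/36
Group by Z:
  weight(Z=2) = 4/15
  weight(Z=3) = 17/180
Total weight = 4/15 + 17/180 = 13/36
P(Z=2 | obs) = 4/15 / 13/36 = 48/65
P(Z=3 | obs) = 17/180 / 13/36 = 17/65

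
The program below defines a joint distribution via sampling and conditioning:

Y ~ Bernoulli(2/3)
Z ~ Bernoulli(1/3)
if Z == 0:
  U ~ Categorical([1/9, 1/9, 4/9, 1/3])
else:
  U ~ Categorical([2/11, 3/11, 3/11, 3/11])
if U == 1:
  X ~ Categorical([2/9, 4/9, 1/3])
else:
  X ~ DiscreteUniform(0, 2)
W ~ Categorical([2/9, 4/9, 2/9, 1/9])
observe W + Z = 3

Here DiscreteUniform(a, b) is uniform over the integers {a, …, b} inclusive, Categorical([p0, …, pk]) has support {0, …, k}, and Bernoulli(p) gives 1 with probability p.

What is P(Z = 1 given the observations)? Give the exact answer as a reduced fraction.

Enumerate traces; 48 have nonzero weight after conditioning:
  (Y=0, Z=0, U=0, X=0, W=3) weight 2/2187
  (Y=0, Z=0, U=0, X=1, W=3) weight 2/2187
  (Y=0, Z=0, U=0, X=2, W=3) weight 2/2187
  (Y=0, Z=0, U=1, X=0, W=3) weight 4/6561
  (Y=0, Z=0, U=1, X=1, W=3) weight 8/6561
  (Y=0, Z=0, U=1, X=2, W=3) weight 2/2187
  (Y=0, Z=0, U=2, X=0, W=3) weight 8/2187
  (Y=0, Z=0, U=2, X=1, W=3) weight 8/2187
  (Y=0, Z=1, U=0, X=0, W=2) weight 4/2673
  … 39 more
Group by Z:
  weight(Z=0) = 2/27
  weight(Z=1) = 2/27
Total weight = 2/27 + 2/27 = 4/27
P(Z=0 | obs) = 2/27 / 4/27 = 1/2
P(Z=1 | obs) = 2/27 / 4/27 = 1/2

P(Z = 1 | obs) = 1/2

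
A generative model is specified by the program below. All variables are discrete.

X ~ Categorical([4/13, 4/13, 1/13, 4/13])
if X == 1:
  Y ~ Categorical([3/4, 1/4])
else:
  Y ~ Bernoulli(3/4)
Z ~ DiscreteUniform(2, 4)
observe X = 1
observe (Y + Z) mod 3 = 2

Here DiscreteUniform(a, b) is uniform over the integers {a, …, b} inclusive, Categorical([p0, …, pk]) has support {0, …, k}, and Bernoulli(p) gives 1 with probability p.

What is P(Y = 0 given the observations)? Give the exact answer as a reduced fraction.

P(Y = 0 | obs) = 3/4

Enumerate traces; 2 have nonzero weight after conditioning:
  (X=1, Y=0, Z=2) weight 1/13
  (X=1, Y=1, Z=4) weight 1/39
Group by Y:
  weight(Y=0) = 1/13
  weight(Y=1) = 1/39
Total weight = 1/13 + 1/39 = 4/39
P(Y=0 | obs) = 1/13 / 4/39 = 3/4
P(Y=1 | obs) = 1/39 / 4/39 = 1/4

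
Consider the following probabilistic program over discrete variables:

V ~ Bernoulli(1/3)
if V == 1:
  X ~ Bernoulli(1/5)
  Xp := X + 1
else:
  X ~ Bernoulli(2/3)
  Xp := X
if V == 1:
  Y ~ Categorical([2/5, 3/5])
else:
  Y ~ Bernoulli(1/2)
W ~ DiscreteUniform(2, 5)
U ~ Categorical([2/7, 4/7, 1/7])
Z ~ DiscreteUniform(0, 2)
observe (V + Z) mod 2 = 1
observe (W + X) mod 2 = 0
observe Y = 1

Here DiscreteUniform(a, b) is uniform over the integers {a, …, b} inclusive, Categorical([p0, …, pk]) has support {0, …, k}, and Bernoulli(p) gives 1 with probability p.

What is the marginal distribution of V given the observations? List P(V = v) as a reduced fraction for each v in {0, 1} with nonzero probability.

Enumerate traces; 36 have nonzero weight after conditioning:
  (V=0, X=0, Y=1, W=2, U=0, Z=1) weight 1/378
  (V=0, X=0, Y=1, W=2, U=1, Z=1) weight 1/189
  (V=0, X=0, Y=1, W=2, U=2, Z=1) weight 1/756
  (V=0, X=0, Y=1, W=4, U=0, Z=1) weight 1/378
  (V=0, X=0, Y=1, W=4, U=1, Z=1) weight 1/189
  (V=0, X=0, Y=1, W=4, U=2, Z=1) weight 1/756
  (V=0, X=1, Y=1, W=3, U=0, Z=1) weight 1/189
  (V=0, X=1, Y=1, W=3, U=1, Z=1) weight 2/189
  (V=1, X=0, Y=1, W=2, U=0, Z=0) weight 2/525
  … 27 more
Group by V:
  weight(V=0) = 1/18
  weight(V=1) = 1/15
Total weight = 1/18 + 1/15 = 11/90
P(V=0 | obs) = 1/18 / 11/90 = 5/11
P(V=1 | obs) = 1/15 / 11/90 = 6/11

P(V=0) = 5/11, P(V=1) = 6/11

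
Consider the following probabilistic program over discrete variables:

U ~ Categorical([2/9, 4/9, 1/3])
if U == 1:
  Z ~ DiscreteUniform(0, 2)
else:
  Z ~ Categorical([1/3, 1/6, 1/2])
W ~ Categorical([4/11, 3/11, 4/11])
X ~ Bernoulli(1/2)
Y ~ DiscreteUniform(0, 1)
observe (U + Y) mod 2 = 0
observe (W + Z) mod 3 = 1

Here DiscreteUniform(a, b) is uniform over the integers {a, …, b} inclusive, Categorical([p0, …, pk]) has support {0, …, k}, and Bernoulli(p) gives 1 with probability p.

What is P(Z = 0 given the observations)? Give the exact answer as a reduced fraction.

Enumerate traces; 18 have nonzero weight after conditioning:
  (U=0, Z=0, W=1, X=0, Y=0) weight 1/198
  (U=0, Z=0, W=1, X=1, Y=0) weight 1/198
  (U=0, Z=1, W=0, X=0, Y=0) weight 1/297
  (U=0, Z=1, W=0, X=1, Y=0) weight 1/297
  (U=0, Z=2, W=2, X=0, Y=0) weight 1/99
  (U=0, Z=2, W=2, X=1, Y=0) weight 1/99
  (U=1, Z=0, W=1, X=0, Y=1) weight 1/99
  (U=1, Z=0, W=1, X=1, Y=1) weight 1/99
  … 10 more
Group by Z:
  weight(Z=0) = 1/22
  weight(Z=1) = 13/297
  weight(Z=2) = 23/297
Total weight = 1/22 + 13/297 + 23/297 = 1/6
P(Z=0 | obs) = 1/22 / 1/6 = 3/11
P(Z=1 | obs) = 13/297 / 1/6 = 26/99
P(Z=2 | obs) = 23/297 / 1/6 = 46/99

P(Z = 0 | obs) = 3/11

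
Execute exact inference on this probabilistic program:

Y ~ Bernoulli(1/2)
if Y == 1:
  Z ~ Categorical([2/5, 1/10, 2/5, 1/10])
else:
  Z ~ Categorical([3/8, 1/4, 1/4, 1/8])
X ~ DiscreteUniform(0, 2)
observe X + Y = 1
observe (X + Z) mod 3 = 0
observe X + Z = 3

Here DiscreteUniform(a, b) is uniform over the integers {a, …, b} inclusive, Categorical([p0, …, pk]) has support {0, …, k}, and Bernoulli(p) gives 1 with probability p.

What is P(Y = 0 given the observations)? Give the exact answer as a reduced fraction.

Enumerate traces; 2 have nonzero weight after conditioning:
  (Y=0, Z=2, X=1) weight 1/24
  (Y=1, Z=3, X=0) weight 1/60
Group by Y:
  weight(Y=0) = 1/24
  weight(Y=1) = 1/60
Total weight = 1/24 + 1/60 = 7/120
P(Y=0 | obs) = 1/24 / 7/120 = 5/7
P(Y=1 | obs) = 1/60 / 7/120 = 2/7

P(Y = 0 | obs) = 5/7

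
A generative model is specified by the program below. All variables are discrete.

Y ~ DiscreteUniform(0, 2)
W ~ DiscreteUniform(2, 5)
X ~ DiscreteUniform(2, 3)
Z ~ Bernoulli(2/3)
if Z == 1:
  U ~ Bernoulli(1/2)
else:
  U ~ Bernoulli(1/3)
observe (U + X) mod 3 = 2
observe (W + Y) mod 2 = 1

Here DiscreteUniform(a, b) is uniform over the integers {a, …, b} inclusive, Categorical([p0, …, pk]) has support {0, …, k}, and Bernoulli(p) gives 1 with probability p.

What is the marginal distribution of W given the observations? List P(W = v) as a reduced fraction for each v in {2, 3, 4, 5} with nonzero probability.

Enumerate traces; 12 have nonzero weight after conditioning:
  (Y=0, W=3, X=2, Z=0, U=0) weight 1/108
  (Y=0, W=3, X=2, Z=1, U=0) weight 1/72
  (Y=0, W=5, X=2, Z=0, U=0) weight 1/108
  (Y=0, W=5, X=2, Z=1, U=0) weight 1/72
  (Y=1, W=2, X=2, Z=0, U=0) weight 1/108
  (Y=1, W=2, X=2, Z=1, U=0) weight 1/72
  (Y=1, W=4, X=2, Z=0, U=0) weight 1/108
  (Y=1, W=4, X=2, Z=1, U=0) weight 1/72
  … 4 more
Group by W:
  weight(W=2) = 5/216
  weight(W=3) = 5/108
  weight(W=4) = 5/216
  weight(W=5) = 5/108
Total weight = 5/216 + 5/108 + 5/216 + 5/108 = 5/36
P(W=2 | obs) = 5/216 / 5/36 = 1/6
P(W=3 | obs) = 5/108 / 5/36 = 1/3
P(W=4 | obs) = 5/216 / 5/36 = 1/6
P(W=5 | obs) = 5/108 / 5/36 = 1/3

P(W=2) = 1/6, P(W=3) = 1/3, P(W=4) = 1/6, P(W=5) = 1/3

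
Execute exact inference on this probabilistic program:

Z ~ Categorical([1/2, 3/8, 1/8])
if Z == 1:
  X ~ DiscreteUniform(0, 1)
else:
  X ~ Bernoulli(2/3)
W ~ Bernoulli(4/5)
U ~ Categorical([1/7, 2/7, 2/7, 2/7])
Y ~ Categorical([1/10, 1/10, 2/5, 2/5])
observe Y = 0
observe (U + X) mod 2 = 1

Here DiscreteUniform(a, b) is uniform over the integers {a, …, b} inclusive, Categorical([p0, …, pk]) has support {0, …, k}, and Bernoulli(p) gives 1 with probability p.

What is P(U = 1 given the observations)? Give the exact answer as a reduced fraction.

Enumerate traces; 24 have nonzero weight after conditioning:
  (Z=0, X=0, W=0, U=1, Y=0) weight 1/1050
  (Z=0, X=0, W=0, U=3, Y=0) weight 1/1050
  (Z=0, X=0, W=1, U=1, Y=0) weight 2/525
  (Z=0, X=0, W=1, U=3, Y=0) weight 2/525
  (Z=0, X=1, W=0, U=0, Y=0) weight 1/1050
  (Z=0, X=1, W=0, U=2, Y=0) weight 1/525
  (Z=0, X=1, W=1, U=0, Y=0) weight 2/525
  (Z=0, X=1, W=1, U=2, Y=0) weight 4/525
  … 16 more
Group by U:
  weight(U=0) = 29/3360
  weight(U=1) = 19/1680
  weight(U=2) = 29/1680
  weight(U=3) = 19/1680
Total weight = 29/3360 + 19/1680 + 29/1680 + 19/1680 = 163/3360
P(U=0 | obs) = 29/3360 / 163/3360 = 29/163
P(U=1 | obs) = 19/1680 / 163/3360 = 38/163
P(U=2 | obs) = 29/1680 / 163/3360 = 58/163
P(U=3 | obs) = 19/1680 / 163/3360 = 38/163

P(U = 1 | obs) = 38/163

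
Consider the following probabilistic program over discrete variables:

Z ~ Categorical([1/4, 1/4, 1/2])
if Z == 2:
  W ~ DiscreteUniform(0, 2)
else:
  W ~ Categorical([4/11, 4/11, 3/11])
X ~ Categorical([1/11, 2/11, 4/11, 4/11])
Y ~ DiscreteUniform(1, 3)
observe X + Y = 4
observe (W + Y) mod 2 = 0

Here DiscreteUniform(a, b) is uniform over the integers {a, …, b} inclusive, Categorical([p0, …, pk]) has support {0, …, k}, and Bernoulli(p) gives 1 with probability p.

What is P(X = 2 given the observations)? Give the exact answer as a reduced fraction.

P(X = 2 | obs) = 86/155

Enumerate traces; 12 have nonzero weight after conditioning:
  (Z=0, W=0, X=2, Y=2) weight 4/363
  (Z=0, W=1, X=1, Y=3) weight 2/363
  (Z=0, W=1, X=3, Y=1) weight 4/363
  (Z=0, W=2, X=2, Y=2) weight 1/121
  (Z=1, W=0, X=2, Y=2) weight 4/363
  (Z=1, W=1, X=1, Y=3) weight 2/363
  (Z=1, W=1, X=3, Y=1) weight 4/363
  (Z=1, W=2, X=2, Y=2) weight 1/121
  … 4 more
Group by X:
  weight(X=1) = 23/1089
  weight(X=2) = 86/1089
  weight(X=3) = 46/1089
Total weight = 23/1089 + 86/1089 + 46/1089 = 155/1089
P(X=1 | obs) = 23/1089 / 155/1089 = 23/155
P(X=2 | obs) = 86/1089 / 155/1089 = 86/155
P(X=3 | obs) = 46/1089 / 155/1089 = 46/155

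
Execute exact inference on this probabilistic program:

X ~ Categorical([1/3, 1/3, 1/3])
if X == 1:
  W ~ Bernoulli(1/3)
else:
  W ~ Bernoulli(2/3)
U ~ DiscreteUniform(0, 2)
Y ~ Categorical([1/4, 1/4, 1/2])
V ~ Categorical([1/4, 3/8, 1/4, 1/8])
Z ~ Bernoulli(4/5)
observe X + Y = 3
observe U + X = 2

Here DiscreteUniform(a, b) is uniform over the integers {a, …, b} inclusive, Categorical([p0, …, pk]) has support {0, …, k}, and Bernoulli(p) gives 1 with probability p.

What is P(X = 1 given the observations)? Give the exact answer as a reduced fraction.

Enumerate traces; 32 have nonzero weight after conditioning:
  (X=1, W=0, U=1, Y=2, V=0, Z=0) weight 1/540
  (X=1, W=0, U=1, Y=2, V=0, Z=1) weight 1/135
  (X=1, W=0, U=1, Y=2, V=1, Z=0) weight 1/360
  (X=1, W=0, U=1, Y=2, V=1, Z=1) weight 1/90
  (X=1, W=0, U=1, Y=2, V=2, Z=0) weight 1/540
  (X=1, W=0, U=1, Y=2, V=2, Z=1) weight 1/135
  (X=1, W=0, U=1, Y=2, V=3, Z=0) weight 1/1080
  (X=1, W=0, U=1, Y=2, V=3, Z=1) weight 1/270
  (X=2, W=0, U=0, Y=1, V=0, Z=0) weight 1/2160
  … 23 more
Group by X:
  weight(X=1) = 1/18
  weight(X=2) = 1/36
Total weight = 1/18 + 1/36 = 1/12
P(X=1 | obs) = 1/18 / 1/12 = 2/3
P(X=2 | obs) = 1/36 / 1/12 = 1/3

P(X = 1 | obs) = 2/3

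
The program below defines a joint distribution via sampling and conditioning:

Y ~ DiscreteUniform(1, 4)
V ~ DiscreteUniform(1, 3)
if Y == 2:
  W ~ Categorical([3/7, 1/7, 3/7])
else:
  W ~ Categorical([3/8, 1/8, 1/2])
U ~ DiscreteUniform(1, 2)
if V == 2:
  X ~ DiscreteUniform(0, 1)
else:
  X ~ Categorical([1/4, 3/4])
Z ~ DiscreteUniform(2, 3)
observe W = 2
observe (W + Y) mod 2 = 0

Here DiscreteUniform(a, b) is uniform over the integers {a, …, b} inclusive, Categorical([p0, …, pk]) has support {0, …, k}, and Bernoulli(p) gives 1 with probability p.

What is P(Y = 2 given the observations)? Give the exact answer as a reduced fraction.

Enumerate traces; 48 have nonzero weight after conditioning:
  (Y=2, V=1, W=2, U=1, X=0, Z=2) weight 1/448
  (Y=2, V=1, W=2, U=1, X=0, Z=3) weight 1/448
  (Y=2, V=1, W=2, U=1, X=1, Z=2) weight 3/448
  (Y=2, V=1, W=2, U=1, X=1, Z=3) weight 3/448
  (Y=2, V=1, W=2, U=2, X=0, Z=2) weight 1/448
  (Y=2, V=1, W=2, U=2, X=0, Z=3) weight 1/448
  (Y=2, V=1, W=2, U=2, X=1, Z=2) weight 3/448
  (Y=2, V=1, W=2, U=2, X=1, Z=3) weight 3/448
  (Y=4, V=1, W=2, U=1, X=0, Z=2) weight 1/384
  … 39 more
Group by Y:
  weight(Y=2) = 3/28
  weight(Y=4) = 1/8
Total weight = 3/28 + 1/8 = 13/56
P(Y=2 | obs) = 3/28 / 13/56 = 6/13
P(Y=4 | obs) = 1/8 / 13/56 = 7/13

P(Y = 2 | obs) = 6/13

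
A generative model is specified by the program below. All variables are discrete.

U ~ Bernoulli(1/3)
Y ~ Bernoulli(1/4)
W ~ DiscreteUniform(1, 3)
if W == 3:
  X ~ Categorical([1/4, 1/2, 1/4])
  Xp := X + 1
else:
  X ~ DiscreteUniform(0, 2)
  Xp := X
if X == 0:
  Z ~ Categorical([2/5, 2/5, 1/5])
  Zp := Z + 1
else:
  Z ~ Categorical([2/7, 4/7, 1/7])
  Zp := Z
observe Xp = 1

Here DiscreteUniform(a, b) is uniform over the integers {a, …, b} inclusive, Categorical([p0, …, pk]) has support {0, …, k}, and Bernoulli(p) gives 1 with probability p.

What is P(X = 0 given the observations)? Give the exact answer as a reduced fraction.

Enumerate traces; 36 have nonzero weight after conditioning:
  (U=0, Y=0, W=1, X=1, Z=0) weight 1/63
  (U=0, Y=0, W=1, X=1, Z=1) weight 2/63
  (U=0, Y=0, W=1, X=1, Z=2) weight 1/126
  (U=0, Y=0, W=2, X=1, Z=0) weight 1/63
  (U=0, Y=0, W=2, X=1, Z=1) weight 2/63
  (U=0, Y=0, W=2, X=1, Z=2) weight 1/126
  (U=0, Y=0, W=3, X=0, Z=0) weight 1/60
  (U=0, Y=0, W=3, X=0, Z=1) weight 1/60
  … 28 more
Group by X:
  weight(X=0) = 1/12
  weight(X=1) = 2/9
Total weight = 1/12 + 2/9 = 11/36
P(X=0 | obs) = 1/12 / 11/36 = 3/11
P(X=1 | obs) = 2/9 / 11/36 = 8/11

P(X = 0 | obs) = 3/11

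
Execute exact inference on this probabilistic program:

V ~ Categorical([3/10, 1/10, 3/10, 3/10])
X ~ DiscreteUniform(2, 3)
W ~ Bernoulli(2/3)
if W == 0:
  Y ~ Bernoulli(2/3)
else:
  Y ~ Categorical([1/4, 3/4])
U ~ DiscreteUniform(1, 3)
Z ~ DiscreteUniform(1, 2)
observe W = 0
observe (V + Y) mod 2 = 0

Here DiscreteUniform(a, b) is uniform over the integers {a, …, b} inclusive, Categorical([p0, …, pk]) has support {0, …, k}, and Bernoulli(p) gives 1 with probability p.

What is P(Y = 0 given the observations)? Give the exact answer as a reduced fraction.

Enumerate traces; 48 have nonzero weight after conditioning:
  (V=0, X=2, W=0, Y=0, U=1, Z=1) weight 1/360
  (V=0, X=2, W=0, Y=0, U=1, Z=2) weight 1/360
  (V=0, X=2, W=0, Y=0, U=2, Z=1) weight 1/360
  (V=0, X=2, W=0, Y=0, U=2, Z=2) weight 1/360
  (V=0, X=2, W=0, Y=0, U=3, Z=1) weight 1/360
  (V=0, X=2, W=0, Y=0, U=3, Z=2) weight 1/360
  (V=0, X=3, W=0, Y=0, U=1, Z=1) weight 1/360
  (V=0, X=3, W=0, Y=0, U=1, Z=2) weight 1/360
  (V=1, X=2, W=0, Y=1, U=1, Z=1) weight 1/540
  … 39 more
Group by Y:
  weight(Y=0) = 1/15
  weight(Y=1) = 4/45
Total weight = 1/15 + 4/45 = 7/45
P(Y=0 | obs) = 1/15 / 7/45 = 3/7
P(Y=1 | obs) = 4/45 / 7/45 = 4/7

P(Y = 0 | obs) = 3/7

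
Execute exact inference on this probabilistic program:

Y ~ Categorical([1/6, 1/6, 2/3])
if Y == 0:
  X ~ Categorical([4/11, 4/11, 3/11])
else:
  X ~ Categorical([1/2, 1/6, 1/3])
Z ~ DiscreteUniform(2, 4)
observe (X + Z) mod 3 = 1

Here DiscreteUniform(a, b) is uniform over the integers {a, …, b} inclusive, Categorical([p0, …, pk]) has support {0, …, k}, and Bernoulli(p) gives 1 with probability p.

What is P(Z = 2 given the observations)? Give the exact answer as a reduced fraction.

P(Z = 2 | obs) = 32/99

Enumerate traces; 9 have nonzero weight after conditioning:
  (Y=0, X=0, Z=4) weight 2/99
  (Y=0, X=1, Z=3) weight 2/99
  (Y=0, X=2, Z=2) weight 1/66
  (Y=1, X=0, Z=4) weight 1/36
  (Y=1, X=1, Z=3) weight 1/108
  (Y=1, X=2, Z=2) weight 1/54
  (Y=2, X=0, Z=4) weight 1/9
  (Y=2, X=1, Z=3) weight 1/27
  … 1 more
Group by Z:
  weight(Z=2) = 32/297
  weight(Z=3) = 79/1188
  weight(Z=4) = 7/44
Total weight = 32/297 + 79/1188 + 7/44 = 1/3
P(Z=2 | obs) = 32/297 / 1/3 = 32/99
P(Z=3 | obs) = 79/1188 / 1/3 = 79/396
P(Z=4 | obs) = 7/44 / 1/3 = 21/44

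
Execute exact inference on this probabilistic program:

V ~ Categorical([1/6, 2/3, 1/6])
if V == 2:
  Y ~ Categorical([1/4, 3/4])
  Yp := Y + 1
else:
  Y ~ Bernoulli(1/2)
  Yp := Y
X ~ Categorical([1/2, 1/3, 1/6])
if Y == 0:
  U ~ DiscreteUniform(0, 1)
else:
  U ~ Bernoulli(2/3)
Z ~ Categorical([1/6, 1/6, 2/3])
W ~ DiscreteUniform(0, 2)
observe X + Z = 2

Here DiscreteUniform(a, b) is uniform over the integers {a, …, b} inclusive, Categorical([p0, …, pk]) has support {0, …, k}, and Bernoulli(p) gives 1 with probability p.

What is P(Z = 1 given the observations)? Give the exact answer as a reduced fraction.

Enumerate traces; 108 have nonzero weight after conditioning:
  (V=0, Y=0, X=0, U=0, Z=2, W=0) weight 1/216
  (V=0, Y=0, X=0, U=0, Z=2, W=1) weight 1/216
  (V=0, Y=0, X=0, U=0, Z=2, W=2) weight 1/216
  (V=0, Y=0, X=0, U=1, Z=2, W=0) weight 1/216
  (V=0, Y=0, X=0, U=1, Z=2, W=1) weight 1/216
  (V=0, Y=0, X=0, U=1, Z=2, W=2) weight 1/216
  (V=0, Y=0, X=1, U=0, Z=1, W=0) weight 1/1296
  (V=0, Y=0, X=1, U=0, Z=1, W=1) weight 1/1296
  (V=0, Y=0, X=2, U=0, Z=0, W=0) weight 1/2592
  … 99 more
Group by Z:
  weight(Z=0) = 1/36
  weight(Z=1) = 1/18
  weight(Z=2) = 1/3
Total weight = 1/36 + 1/18 + 1/3 = 5/12
P(Z=0 | obs) = 1/36 / 5/12 = 1/15
P(Z=1 | obs) = 1/18 / 5/12 = 2/15
P(Z=2 | obs) = 1/3 / 5/12 = 4/5

P(Z = 1 | obs) = 2/15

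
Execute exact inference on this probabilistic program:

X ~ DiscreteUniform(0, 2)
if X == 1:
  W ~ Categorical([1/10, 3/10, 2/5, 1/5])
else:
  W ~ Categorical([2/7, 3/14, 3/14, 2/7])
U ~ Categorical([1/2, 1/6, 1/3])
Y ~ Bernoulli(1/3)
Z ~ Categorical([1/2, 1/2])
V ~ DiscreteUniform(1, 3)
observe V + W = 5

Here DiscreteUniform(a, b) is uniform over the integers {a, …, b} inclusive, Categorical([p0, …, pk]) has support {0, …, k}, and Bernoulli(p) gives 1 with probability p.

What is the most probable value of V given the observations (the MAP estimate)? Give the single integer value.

Enumerate traces; 72 have nonzero weight after conditioning:
  (X=0, W=2, U=0, Y=0, Z=0, V=3) weight 1/252
  (X=0, W=2, U=0, Y=0, Z=1, V=3) weight 1/252
  (X=0, W=2, U=0, Y=1, Z=0, V=3) weight 1/504
  (X=0, W=2, U=0, Y=1, Z=1, V=3) weight 1/504
  (X=0, W=2, U=1, Y=0, Z=0, V=3) weight 1/756
  (X=0, W=2, U=1, Y=0, Z=1, V=3) weight 1/756
  (X=0, W=2, U=1, Y=1, Z=0, V=3) weight 1/1512
  (X=0, W=2, U=1, Y=1, Z=1, V=3) weight 1/1512
  (X=0, W=3, U=0, Y=0, Z=0, V=2) weight 1/189
  … 63 more
Group by V:
  weight(V=2) = 3/35
  weight(V=3) = 29/315
Total weight = 3/35 + 29/315 = 8/45
P(V=2 | obs) = 3/35 / 8/45 = 27/56
P(V=3 | obs) = 29/315 / 8/45 = 29/56
argmax = 3

argmax_v P(V = v | obs) = 3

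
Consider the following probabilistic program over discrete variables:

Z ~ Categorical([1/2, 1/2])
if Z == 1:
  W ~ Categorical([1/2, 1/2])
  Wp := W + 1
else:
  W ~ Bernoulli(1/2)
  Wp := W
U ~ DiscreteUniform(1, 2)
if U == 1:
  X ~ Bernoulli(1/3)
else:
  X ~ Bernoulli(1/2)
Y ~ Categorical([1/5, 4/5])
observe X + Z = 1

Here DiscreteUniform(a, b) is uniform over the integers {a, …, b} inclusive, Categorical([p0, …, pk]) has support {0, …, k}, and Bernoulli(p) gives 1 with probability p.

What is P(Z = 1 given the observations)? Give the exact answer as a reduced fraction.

Enumerate traces; 16 have nonzero weight after conditioning:
  (Z=0, W=0, U=1, X=1, Y=0) weight 1/120
  (Z=0, W=0, U=1, X=1, Y=1) weight 1/30
  (Z=0, W=0, U=2, X=1, Y=0) weight 1/80
  (Z=0, W=0, U=2, X=1, Y=1) weight 1/20
  (Z=0, W=1, U=1, X=1, Y=0) weight 1/120
  (Z=0, W=1, U=1, X=1, Y=1) weight 1/30
  (Z=0, W=1, U=2, X=1, Y=0) weight 1/80
  (Z=0, W=1, U=2, X=1, Y=1) weight 1/20
  (Z=1, W=0, U=1, X=0, Y=0) weight 1/60
  … 7 more
Group by Z:
  weight(Z=0) = 5/24
  weight(Z=1) = 7/24
Total weight = 5/24 + 7/24 = 1/2
P(Z=0 | obs) = 5/24 / 1/2 = 5/12
P(Z=1 | obs) = 7/24 / 1/2 = 7/12

P(Z = 1 | obs) = 7/12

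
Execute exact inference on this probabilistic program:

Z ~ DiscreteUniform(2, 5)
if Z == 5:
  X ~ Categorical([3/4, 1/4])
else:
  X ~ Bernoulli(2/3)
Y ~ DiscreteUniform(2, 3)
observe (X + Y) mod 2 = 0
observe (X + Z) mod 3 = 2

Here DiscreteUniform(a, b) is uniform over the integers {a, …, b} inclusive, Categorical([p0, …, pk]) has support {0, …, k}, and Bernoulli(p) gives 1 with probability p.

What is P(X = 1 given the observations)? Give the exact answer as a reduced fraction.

Enumerate traces; 3 have nonzero weight after conditioning:
  (Z=2, X=0, Y=2) weight 1/24
  (Z=4, X=1, Y=3) weight 1/12
  (Z=5, X=0, Y=2) weight 3/32
Group by X:
  weight(X=0) = 13/96
  weight(X=1) = 1/12
Total weight = 13/96 + 1/12 = 7/32
P(X=0 | obs) = 13/96 / 7/32 = 13/21
P(X=1 | obs) = 1/12 / 7/32 = 8/21

P(X = 1 | obs) = 8/21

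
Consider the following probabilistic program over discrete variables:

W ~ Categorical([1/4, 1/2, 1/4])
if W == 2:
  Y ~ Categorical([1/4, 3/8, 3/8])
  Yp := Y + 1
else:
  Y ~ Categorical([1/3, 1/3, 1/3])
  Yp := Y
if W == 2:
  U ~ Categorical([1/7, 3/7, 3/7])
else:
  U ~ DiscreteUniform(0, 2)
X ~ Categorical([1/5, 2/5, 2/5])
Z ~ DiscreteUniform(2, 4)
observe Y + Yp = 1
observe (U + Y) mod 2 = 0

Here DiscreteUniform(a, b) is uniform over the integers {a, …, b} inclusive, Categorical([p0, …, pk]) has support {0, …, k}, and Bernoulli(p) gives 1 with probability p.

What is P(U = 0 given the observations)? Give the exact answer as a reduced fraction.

Enumerate traces; 18 have nonzero weight after conditioning:
  (W=2, Y=0, U=0, X=0, Z=2) weight 1/1680
  (W=2, Y=0, U=0, X=0, Z=3) weight 1/1680
  (W=2, Y=0, U=0, X=0, Z=4) weight 1/1680
  (W=2, Y=0, U=0, X=1, Z=2) weight 1/840
  (W=2, Y=0, U=0, X=1, Z=3) weight 1/840
  (W=2, Y=0, U=0, X=1, Z=4) weight 1/840
  (W=2, Y=0, U=0, X=2, Z=2) weight 1/840
  (W=2, Y=0, U=0, X=2, Z=3) weight 1/840
  (W=2, Y=0, U=2, X=0, Z=2) weight 1/560
  … 9 more
Group by U:
  weight(U=0) = 1/112
  weight(U=2) = 3/112
Total weight = 1/112 + 3/112 = 1/28
P(U=0 | obs) = 1/112 / 1/28 = 1/4
P(U=2 | obs) = 3/112 / 1/28 = 3/4

P(U = 0 | obs) = 1/4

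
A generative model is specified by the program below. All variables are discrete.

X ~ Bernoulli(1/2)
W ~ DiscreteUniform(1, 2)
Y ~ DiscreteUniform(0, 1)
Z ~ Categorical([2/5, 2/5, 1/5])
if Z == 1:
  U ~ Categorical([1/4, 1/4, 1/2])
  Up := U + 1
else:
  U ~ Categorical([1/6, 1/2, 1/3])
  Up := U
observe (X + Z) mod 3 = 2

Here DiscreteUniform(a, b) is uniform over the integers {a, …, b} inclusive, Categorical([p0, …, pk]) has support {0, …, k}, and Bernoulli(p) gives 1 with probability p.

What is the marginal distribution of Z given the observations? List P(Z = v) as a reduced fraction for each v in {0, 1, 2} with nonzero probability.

Enumerate traces; 24 have nonzero weight after conditioning:
  (X=0, W=1, Y=0, Z=2, U=0) weight 1/240
  (X=0, W=1, Y=0, Z=2, U=1) weight 1/80
  (X=0, W=1, Y=0, Z=2, U=2) weight 1/120
  (X=0, W=1, Y=1, Z=2, U=0) weight 1/240
  (X=0, W=1, Y=1, Z=2, U=1) weight 1/80
  (X=0, W=1, Y=1, Z=2, U=2) weight 1/120
  (X=0, W=2, Y=0, Z=2, U=0) weight 1/240
  (X=0, W=2, Y=0, Z=2, U=1) weight 1/80
  (X=1, W=1, Y=0, Z=1, U=0) weight 1/80
  … 15 more
Group by Z:
  weight(Z=1) = 1/5
  weight(Z=2) = 1/10
Total weight = 1/5 + 1/10 = 3/10
P(Z=1 | obs) = 1/5 / 3/10 = 2/3
P(Z=2 | obs) = 1/10 / 3/10 = 1/3

P(Z=1) = 2/3, P(Z=2) = 1/3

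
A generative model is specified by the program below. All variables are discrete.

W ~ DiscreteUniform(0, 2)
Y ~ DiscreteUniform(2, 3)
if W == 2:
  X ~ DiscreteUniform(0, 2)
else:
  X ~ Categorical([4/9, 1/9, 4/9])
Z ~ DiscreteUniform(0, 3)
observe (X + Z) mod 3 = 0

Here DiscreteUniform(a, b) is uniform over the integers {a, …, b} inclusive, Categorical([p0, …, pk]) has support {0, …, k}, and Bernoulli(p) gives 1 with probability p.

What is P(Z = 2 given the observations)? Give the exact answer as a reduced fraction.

Enumerate traces; 24 have nonzero weight after conditioning:
  (W=0, Y=2, X=0, Z=0) weight 1/54
  (W=0, Y=2, X=0, Z=3) weight 1/54
  (W=0, Y=2, X=1, Z=2) weight 1/216
  (W=0, Y=2, X=2, Z=1) weight 1/54
  (W=0, Y=3, X=0, Z=0) weight 1/54
  (W=0, Y=3, X=0, Z=3) weight 1/54
  (W=0, Y=3, X=1, Z=2) weight 1/216
  (W=0, Y=3, X=2, Z=1) weight 1/54
  … 16 more
Group by Z:
  weight(Z=0) = 11/108
  weight(Z=1) = 11/108
  weight(Z=2) = 5/108
  weight(Z=3) = 11/108
Total weight = 11/108 + 11/108 + 5/108 + 11/108 = 19/54
P(Z=0 | obs) = 11/108 / 19/54 = 11/38
P(Z=1 | obs) = 11/108 / 19/54 = 11/38
P(Z=2 | obs) = 5/108 / 19/54 = 5/38
P(Z=3 | obs) = 11/108 / 19/54 = 11/38

P(Z = 2 | obs) = 5/38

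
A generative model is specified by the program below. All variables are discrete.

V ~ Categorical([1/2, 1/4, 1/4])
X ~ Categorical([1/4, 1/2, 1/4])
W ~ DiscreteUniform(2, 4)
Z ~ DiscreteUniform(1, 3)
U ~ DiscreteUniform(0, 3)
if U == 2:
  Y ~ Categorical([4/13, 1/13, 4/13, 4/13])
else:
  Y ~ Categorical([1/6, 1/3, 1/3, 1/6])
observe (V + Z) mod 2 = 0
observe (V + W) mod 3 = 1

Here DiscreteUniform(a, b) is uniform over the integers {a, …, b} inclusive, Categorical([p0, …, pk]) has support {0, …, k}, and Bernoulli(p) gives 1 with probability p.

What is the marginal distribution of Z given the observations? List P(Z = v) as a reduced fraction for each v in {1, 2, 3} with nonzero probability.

P(Z=1) = 1/5, P(Z=2) = 3/5, P(Z=3) = 1/5

Enumerate traces; 192 have nonzero weight after conditioning:
  (V=0, X=0, W=4, Z=2, U=0, Y=0) weight 1/1728
  (V=0, X=0, W=4, Z=2, U=0, Y=1) weight 1/864
  (V=0, X=0, W=4, Z=2, U=0, Y=2) weight 1/864
  (V=0, X=0, W=4, Z=2, U=0, Y=3) weight 1/1728
  (V=0, X=0, W=4, Z=2, U=1, Y=0) weight 1/1728
  (V=0, X=0, W=4, Z=2, U=1, Y=1) weight 1/864
  (V=0, X=0, W=4, Z=2, U=1, Y=2) weight 1/864
  (V=0, X=0, W=4, Z=2, U=1, Y=3) weight 1/1728
  (V=1, X=0, W=3, Z=1, U=0, Y=0) weight 1/3456
  (V=1, X=0, W=3, Z=3, U=0, Y=0) weight 1/3456
  … 182 more
Group by Z:
  weight(Z=1) = 1/36
  weight(Z=2) = 1/12
  weight(Z=3) = 1/36
Total weight = 1/36 + 1/12 + 1/36 = 5/36
P(Z=1 | obs) = 1/36 / 5/36 = 1/5
P(Z=2 | obs) = 1/12 / 5/36 = 3/5
P(Z=3 | obs) = 1/36 / 5/36 = 1/5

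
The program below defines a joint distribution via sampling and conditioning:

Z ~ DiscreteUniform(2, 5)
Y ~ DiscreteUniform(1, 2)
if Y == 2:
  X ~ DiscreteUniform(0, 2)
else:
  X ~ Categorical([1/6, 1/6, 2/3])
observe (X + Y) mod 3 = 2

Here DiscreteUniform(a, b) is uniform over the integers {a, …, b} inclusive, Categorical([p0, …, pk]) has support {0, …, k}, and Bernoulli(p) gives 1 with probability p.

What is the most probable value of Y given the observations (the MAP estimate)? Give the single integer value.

Enumerate traces; 8 have nonzero weight after conditioning:
  (Z=2, Y=1, X=1) weight 1/48
  (Z=2, Y=2, X=0) weight 1/24
  (Z=3, Y=1, X=1) weight 1/48
  (Z=3, Y=2, X=0) weight 1/24
  (Z=4, Y=1, X=1) weight 1/48
  (Z=4, Y=2, X=0) weight 1/24
  (Z=5, Y=1, X=1) weight 1/48
  (Z=5, Y=2, X=0) weight 1/24
Group by Y:
  weight(Y=1) = 1/12
  weight(Y=2) = 1/6
Total weight = 1/12 + 1/6 = 1/4
P(Y=1 | obs) = 1/12 / 1/4 = 1/3
P(Y=2 | obs) = 1/6 / 1/4 = 2/3
argmax = 2

argmax_v P(Y = v | obs) = 2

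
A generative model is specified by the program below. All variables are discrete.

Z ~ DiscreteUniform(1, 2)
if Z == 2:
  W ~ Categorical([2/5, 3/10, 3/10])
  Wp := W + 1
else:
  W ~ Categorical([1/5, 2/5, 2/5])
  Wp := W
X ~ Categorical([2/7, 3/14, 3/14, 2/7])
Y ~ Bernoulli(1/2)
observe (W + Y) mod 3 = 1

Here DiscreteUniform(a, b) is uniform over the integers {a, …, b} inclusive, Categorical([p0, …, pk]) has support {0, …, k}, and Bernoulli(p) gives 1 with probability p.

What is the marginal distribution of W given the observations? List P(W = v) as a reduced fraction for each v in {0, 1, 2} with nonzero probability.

Enumerate traces; 16 have nonzero weight after conditioning:
  (Z=1, W=0, X=0, Y=1) weight 1/70
  (Z=1, W=0, X=1, Y=1) weight 3/280
  (Z=1, W=0, X=2, Y=1) weight 3/280
  (Z=1, W=0, X=3, Y=1) weight 1/70
  (Z=1, W=1, X=0, Y=0) weight 1/35
  (Z=1, W=1, X=1, Y=0) weight 3/140
  (Z=1, W=1, X=2, Y=0) weight 3/140
  (Z=1, W=1, X=3, Y=0) weight 1/35
  … 8 more
Group by W:
  weight(W=0) = 3/20
  weight(W=1) = 7/40
Total weight = 3/20 + 7/40 = 13/40
P(W=0 | obs) = 3/20 / 13/40 = 6/13
P(W=1 | obs) = 7/40 / 13/40 = 7/13

P(W=0) = 6/13, P(W=1) = 7/13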